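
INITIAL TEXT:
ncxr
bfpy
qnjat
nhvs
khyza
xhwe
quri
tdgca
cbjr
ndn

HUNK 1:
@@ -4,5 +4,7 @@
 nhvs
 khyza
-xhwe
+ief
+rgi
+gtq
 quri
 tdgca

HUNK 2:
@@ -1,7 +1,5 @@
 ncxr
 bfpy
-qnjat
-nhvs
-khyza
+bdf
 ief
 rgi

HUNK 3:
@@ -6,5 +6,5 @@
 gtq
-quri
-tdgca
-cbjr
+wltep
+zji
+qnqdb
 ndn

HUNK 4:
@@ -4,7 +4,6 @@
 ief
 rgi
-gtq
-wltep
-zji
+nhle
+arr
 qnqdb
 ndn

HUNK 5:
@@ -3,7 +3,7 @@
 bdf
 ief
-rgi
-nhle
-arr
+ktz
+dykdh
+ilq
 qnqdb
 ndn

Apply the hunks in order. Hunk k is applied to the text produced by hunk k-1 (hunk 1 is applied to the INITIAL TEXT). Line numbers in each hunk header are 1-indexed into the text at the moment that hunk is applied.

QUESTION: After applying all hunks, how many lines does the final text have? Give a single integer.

Answer: 9

Derivation:
Hunk 1: at line 4 remove [xhwe] add [ief,rgi,gtq] -> 12 lines: ncxr bfpy qnjat nhvs khyza ief rgi gtq quri tdgca cbjr ndn
Hunk 2: at line 1 remove [qnjat,nhvs,khyza] add [bdf] -> 10 lines: ncxr bfpy bdf ief rgi gtq quri tdgca cbjr ndn
Hunk 3: at line 6 remove [quri,tdgca,cbjr] add [wltep,zji,qnqdb] -> 10 lines: ncxr bfpy bdf ief rgi gtq wltep zji qnqdb ndn
Hunk 4: at line 4 remove [gtq,wltep,zji] add [nhle,arr] -> 9 lines: ncxr bfpy bdf ief rgi nhle arr qnqdb ndn
Hunk 5: at line 3 remove [rgi,nhle,arr] add [ktz,dykdh,ilq] -> 9 lines: ncxr bfpy bdf ief ktz dykdh ilq qnqdb ndn
Final line count: 9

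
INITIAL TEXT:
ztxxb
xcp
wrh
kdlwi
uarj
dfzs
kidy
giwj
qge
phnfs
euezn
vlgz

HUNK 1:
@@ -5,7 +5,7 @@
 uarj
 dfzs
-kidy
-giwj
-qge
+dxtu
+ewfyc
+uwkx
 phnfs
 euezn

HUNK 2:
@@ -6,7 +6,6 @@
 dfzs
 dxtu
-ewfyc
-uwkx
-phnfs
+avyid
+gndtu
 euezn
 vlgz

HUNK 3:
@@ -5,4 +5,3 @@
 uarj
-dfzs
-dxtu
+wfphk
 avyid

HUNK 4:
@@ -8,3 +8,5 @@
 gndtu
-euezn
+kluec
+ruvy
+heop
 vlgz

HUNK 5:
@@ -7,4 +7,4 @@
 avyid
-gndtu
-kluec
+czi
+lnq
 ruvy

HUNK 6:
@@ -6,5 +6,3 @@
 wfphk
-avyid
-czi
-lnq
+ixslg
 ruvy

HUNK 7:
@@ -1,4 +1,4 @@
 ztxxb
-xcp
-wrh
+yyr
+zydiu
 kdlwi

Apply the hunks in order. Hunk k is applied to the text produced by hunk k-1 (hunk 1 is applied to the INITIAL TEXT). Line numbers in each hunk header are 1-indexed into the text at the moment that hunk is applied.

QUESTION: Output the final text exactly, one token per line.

Hunk 1: at line 5 remove [kidy,giwj,qge] add [dxtu,ewfyc,uwkx] -> 12 lines: ztxxb xcp wrh kdlwi uarj dfzs dxtu ewfyc uwkx phnfs euezn vlgz
Hunk 2: at line 6 remove [ewfyc,uwkx,phnfs] add [avyid,gndtu] -> 11 lines: ztxxb xcp wrh kdlwi uarj dfzs dxtu avyid gndtu euezn vlgz
Hunk 3: at line 5 remove [dfzs,dxtu] add [wfphk] -> 10 lines: ztxxb xcp wrh kdlwi uarj wfphk avyid gndtu euezn vlgz
Hunk 4: at line 8 remove [euezn] add [kluec,ruvy,heop] -> 12 lines: ztxxb xcp wrh kdlwi uarj wfphk avyid gndtu kluec ruvy heop vlgz
Hunk 5: at line 7 remove [gndtu,kluec] add [czi,lnq] -> 12 lines: ztxxb xcp wrh kdlwi uarj wfphk avyid czi lnq ruvy heop vlgz
Hunk 6: at line 6 remove [avyid,czi,lnq] add [ixslg] -> 10 lines: ztxxb xcp wrh kdlwi uarj wfphk ixslg ruvy heop vlgz
Hunk 7: at line 1 remove [xcp,wrh] add [yyr,zydiu] -> 10 lines: ztxxb yyr zydiu kdlwi uarj wfphk ixslg ruvy heop vlgz

Answer: ztxxb
yyr
zydiu
kdlwi
uarj
wfphk
ixslg
ruvy
heop
vlgz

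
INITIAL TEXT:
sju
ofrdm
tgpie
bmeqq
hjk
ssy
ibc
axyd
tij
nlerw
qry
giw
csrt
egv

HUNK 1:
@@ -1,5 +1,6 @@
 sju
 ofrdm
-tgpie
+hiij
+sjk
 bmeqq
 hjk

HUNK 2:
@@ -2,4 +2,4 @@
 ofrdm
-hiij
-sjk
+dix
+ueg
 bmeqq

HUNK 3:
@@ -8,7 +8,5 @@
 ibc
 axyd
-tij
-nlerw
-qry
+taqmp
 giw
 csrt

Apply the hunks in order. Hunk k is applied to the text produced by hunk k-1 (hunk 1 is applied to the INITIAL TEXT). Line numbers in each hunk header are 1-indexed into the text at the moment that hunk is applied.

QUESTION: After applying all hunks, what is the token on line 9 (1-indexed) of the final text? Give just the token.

Hunk 1: at line 1 remove [tgpie] add [hiij,sjk] -> 15 lines: sju ofrdm hiij sjk bmeqq hjk ssy ibc axyd tij nlerw qry giw csrt egv
Hunk 2: at line 2 remove [hiij,sjk] add [dix,ueg] -> 15 lines: sju ofrdm dix ueg bmeqq hjk ssy ibc axyd tij nlerw qry giw csrt egv
Hunk 3: at line 8 remove [tij,nlerw,qry] add [taqmp] -> 13 lines: sju ofrdm dix ueg bmeqq hjk ssy ibc axyd taqmp giw csrt egv
Final line 9: axyd

Answer: axyd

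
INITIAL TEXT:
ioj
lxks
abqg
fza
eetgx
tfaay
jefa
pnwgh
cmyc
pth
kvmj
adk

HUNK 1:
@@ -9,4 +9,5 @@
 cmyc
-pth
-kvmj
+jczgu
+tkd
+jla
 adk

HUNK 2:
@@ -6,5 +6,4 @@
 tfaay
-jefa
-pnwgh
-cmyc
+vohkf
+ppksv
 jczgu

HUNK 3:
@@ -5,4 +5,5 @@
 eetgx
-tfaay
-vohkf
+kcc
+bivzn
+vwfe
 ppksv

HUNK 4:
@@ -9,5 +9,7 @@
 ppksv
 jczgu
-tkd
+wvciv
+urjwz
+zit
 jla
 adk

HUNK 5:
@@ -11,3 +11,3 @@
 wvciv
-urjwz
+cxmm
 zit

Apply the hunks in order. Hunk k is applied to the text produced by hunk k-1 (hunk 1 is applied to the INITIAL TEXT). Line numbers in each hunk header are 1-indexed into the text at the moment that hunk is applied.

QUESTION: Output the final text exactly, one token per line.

Hunk 1: at line 9 remove [pth,kvmj] add [jczgu,tkd,jla] -> 13 lines: ioj lxks abqg fza eetgx tfaay jefa pnwgh cmyc jczgu tkd jla adk
Hunk 2: at line 6 remove [jefa,pnwgh,cmyc] add [vohkf,ppksv] -> 12 lines: ioj lxks abqg fza eetgx tfaay vohkf ppksv jczgu tkd jla adk
Hunk 3: at line 5 remove [tfaay,vohkf] add [kcc,bivzn,vwfe] -> 13 lines: ioj lxks abqg fza eetgx kcc bivzn vwfe ppksv jczgu tkd jla adk
Hunk 4: at line 9 remove [tkd] add [wvciv,urjwz,zit] -> 15 lines: ioj lxks abqg fza eetgx kcc bivzn vwfe ppksv jczgu wvciv urjwz zit jla adk
Hunk 5: at line 11 remove [urjwz] add [cxmm] -> 15 lines: ioj lxks abqg fza eetgx kcc bivzn vwfe ppksv jczgu wvciv cxmm zit jla adk

Answer: ioj
lxks
abqg
fza
eetgx
kcc
bivzn
vwfe
ppksv
jczgu
wvciv
cxmm
zit
jla
adk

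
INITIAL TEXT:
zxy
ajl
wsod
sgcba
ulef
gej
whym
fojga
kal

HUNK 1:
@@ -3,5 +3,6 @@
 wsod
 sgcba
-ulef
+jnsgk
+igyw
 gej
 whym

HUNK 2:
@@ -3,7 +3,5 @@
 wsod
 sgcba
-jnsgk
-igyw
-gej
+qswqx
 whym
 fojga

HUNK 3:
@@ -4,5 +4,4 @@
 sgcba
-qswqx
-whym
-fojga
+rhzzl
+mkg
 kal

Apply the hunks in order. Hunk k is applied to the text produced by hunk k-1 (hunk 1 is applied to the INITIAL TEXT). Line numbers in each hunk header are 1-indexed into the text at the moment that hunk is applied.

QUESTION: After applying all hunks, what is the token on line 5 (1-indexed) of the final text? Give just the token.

Hunk 1: at line 3 remove [ulef] add [jnsgk,igyw] -> 10 lines: zxy ajl wsod sgcba jnsgk igyw gej whym fojga kal
Hunk 2: at line 3 remove [jnsgk,igyw,gej] add [qswqx] -> 8 lines: zxy ajl wsod sgcba qswqx whym fojga kal
Hunk 3: at line 4 remove [qswqx,whym,fojga] add [rhzzl,mkg] -> 7 lines: zxy ajl wsod sgcba rhzzl mkg kal
Final line 5: rhzzl

Answer: rhzzl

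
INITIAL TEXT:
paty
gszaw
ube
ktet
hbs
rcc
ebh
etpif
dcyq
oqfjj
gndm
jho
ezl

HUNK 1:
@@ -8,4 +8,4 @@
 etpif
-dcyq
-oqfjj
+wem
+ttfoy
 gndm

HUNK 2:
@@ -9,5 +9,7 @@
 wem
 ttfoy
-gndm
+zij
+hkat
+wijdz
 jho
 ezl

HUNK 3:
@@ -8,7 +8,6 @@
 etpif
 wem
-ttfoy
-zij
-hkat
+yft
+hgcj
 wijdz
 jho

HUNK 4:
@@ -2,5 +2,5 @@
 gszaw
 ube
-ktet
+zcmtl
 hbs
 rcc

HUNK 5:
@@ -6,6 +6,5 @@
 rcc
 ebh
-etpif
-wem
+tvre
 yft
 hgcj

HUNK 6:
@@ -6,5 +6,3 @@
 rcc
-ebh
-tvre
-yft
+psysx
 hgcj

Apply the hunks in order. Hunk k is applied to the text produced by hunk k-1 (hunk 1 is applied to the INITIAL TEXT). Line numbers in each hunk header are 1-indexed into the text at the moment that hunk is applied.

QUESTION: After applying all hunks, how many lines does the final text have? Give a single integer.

Answer: 11

Derivation:
Hunk 1: at line 8 remove [dcyq,oqfjj] add [wem,ttfoy] -> 13 lines: paty gszaw ube ktet hbs rcc ebh etpif wem ttfoy gndm jho ezl
Hunk 2: at line 9 remove [gndm] add [zij,hkat,wijdz] -> 15 lines: paty gszaw ube ktet hbs rcc ebh etpif wem ttfoy zij hkat wijdz jho ezl
Hunk 3: at line 8 remove [ttfoy,zij,hkat] add [yft,hgcj] -> 14 lines: paty gszaw ube ktet hbs rcc ebh etpif wem yft hgcj wijdz jho ezl
Hunk 4: at line 2 remove [ktet] add [zcmtl] -> 14 lines: paty gszaw ube zcmtl hbs rcc ebh etpif wem yft hgcj wijdz jho ezl
Hunk 5: at line 6 remove [etpif,wem] add [tvre] -> 13 lines: paty gszaw ube zcmtl hbs rcc ebh tvre yft hgcj wijdz jho ezl
Hunk 6: at line 6 remove [ebh,tvre,yft] add [psysx] -> 11 lines: paty gszaw ube zcmtl hbs rcc psysx hgcj wijdz jho ezl
Final line count: 11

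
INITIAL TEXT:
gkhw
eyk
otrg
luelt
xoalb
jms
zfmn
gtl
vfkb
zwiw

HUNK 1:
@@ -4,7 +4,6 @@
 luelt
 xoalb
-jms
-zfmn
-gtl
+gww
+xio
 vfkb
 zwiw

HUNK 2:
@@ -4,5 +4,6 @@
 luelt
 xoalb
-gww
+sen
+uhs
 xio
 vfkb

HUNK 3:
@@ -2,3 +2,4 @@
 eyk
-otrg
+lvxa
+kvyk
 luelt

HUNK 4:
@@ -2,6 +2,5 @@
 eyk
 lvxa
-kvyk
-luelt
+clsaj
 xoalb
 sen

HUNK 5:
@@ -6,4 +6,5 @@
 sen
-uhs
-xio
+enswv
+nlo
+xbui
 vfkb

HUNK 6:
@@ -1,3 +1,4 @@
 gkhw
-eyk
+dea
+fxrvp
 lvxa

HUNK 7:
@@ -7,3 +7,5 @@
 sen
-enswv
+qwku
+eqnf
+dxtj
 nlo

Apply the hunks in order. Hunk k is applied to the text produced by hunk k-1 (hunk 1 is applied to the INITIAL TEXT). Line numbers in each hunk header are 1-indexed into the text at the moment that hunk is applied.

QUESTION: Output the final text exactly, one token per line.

Answer: gkhw
dea
fxrvp
lvxa
clsaj
xoalb
sen
qwku
eqnf
dxtj
nlo
xbui
vfkb
zwiw

Derivation:
Hunk 1: at line 4 remove [jms,zfmn,gtl] add [gww,xio] -> 9 lines: gkhw eyk otrg luelt xoalb gww xio vfkb zwiw
Hunk 2: at line 4 remove [gww] add [sen,uhs] -> 10 lines: gkhw eyk otrg luelt xoalb sen uhs xio vfkb zwiw
Hunk 3: at line 2 remove [otrg] add [lvxa,kvyk] -> 11 lines: gkhw eyk lvxa kvyk luelt xoalb sen uhs xio vfkb zwiw
Hunk 4: at line 2 remove [kvyk,luelt] add [clsaj] -> 10 lines: gkhw eyk lvxa clsaj xoalb sen uhs xio vfkb zwiw
Hunk 5: at line 6 remove [uhs,xio] add [enswv,nlo,xbui] -> 11 lines: gkhw eyk lvxa clsaj xoalb sen enswv nlo xbui vfkb zwiw
Hunk 6: at line 1 remove [eyk] add [dea,fxrvp] -> 12 lines: gkhw dea fxrvp lvxa clsaj xoalb sen enswv nlo xbui vfkb zwiw
Hunk 7: at line 7 remove [enswv] add [qwku,eqnf,dxtj] -> 14 lines: gkhw dea fxrvp lvxa clsaj xoalb sen qwku eqnf dxtj nlo xbui vfkb zwiw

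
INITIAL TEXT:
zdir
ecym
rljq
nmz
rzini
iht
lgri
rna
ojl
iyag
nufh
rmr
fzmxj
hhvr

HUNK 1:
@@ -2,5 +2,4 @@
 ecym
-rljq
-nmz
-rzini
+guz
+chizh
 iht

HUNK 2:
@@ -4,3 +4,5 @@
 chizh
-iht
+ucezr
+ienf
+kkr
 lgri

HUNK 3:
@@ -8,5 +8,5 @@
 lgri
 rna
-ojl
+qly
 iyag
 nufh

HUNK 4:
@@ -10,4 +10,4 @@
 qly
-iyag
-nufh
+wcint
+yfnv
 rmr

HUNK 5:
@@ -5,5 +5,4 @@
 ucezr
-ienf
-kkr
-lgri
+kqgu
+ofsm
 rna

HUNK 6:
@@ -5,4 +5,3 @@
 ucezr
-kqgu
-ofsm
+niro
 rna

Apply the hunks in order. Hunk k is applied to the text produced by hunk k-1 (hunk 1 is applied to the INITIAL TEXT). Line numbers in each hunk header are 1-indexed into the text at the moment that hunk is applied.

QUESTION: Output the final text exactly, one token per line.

Answer: zdir
ecym
guz
chizh
ucezr
niro
rna
qly
wcint
yfnv
rmr
fzmxj
hhvr

Derivation:
Hunk 1: at line 2 remove [rljq,nmz,rzini] add [guz,chizh] -> 13 lines: zdir ecym guz chizh iht lgri rna ojl iyag nufh rmr fzmxj hhvr
Hunk 2: at line 4 remove [iht] add [ucezr,ienf,kkr] -> 15 lines: zdir ecym guz chizh ucezr ienf kkr lgri rna ojl iyag nufh rmr fzmxj hhvr
Hunk 3: at line 8 remove [ojl] add [qly] -> 15 lines: zdir ecym guz chizh ucezr ienf kkr lgri rna qly iyag nufh rmr fzmxj hhvr
Hunk 4: at line 10 remove [iyag,nufh] add [wcint,yfnv] -> 15 lines: zdir ecym guz chizh ucezr ienf kkr lgri rna qly wcint yfnv rmr fzmxj hhvr
Hunk 5: at line 5 remove [ienf,kkr,lgri] add [kqgu,ofsm] -> 14 lines: zdir ecym guz chizh ucezr kqgu ofsm rna qly wcint yfnv rmr fzmxj hhvr
Hunk 6: at line 5 remove [kqgu,ofsm] add [niro] -> 13 lines: zdir ecym guz chizh ucezr niro rna qly wcint yfnv rmr fzmxj hhvr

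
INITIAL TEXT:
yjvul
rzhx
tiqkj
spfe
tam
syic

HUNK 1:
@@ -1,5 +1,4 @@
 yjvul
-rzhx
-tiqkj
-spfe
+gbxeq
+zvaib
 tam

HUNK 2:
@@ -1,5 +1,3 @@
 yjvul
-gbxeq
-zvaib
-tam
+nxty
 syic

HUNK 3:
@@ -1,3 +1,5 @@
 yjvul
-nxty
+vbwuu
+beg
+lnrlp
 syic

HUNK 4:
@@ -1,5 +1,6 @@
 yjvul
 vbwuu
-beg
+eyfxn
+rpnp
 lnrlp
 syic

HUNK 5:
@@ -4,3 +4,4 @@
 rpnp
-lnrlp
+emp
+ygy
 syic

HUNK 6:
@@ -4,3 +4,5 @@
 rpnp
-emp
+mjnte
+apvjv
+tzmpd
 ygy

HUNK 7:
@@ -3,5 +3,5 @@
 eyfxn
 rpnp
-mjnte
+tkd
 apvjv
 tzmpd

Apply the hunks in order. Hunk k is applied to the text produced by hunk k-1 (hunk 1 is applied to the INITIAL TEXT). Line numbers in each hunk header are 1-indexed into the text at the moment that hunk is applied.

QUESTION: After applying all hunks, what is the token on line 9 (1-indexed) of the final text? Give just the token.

Answer: syic

Derivation:
Hunk 1: at line 1 remove [rzhx,tiqkj,spfe] add [gbxeq,zvaib] -> 5 lines: yjvul gbxeq zvaib tam syic
Hunk 2: at line 1 remove [gbxeq,zvaib,tam] add [nxty] -> 3 lines: yjvul nxty syic
Hunk 3: at line 1 remove [nxty] add [vbwuu,beg,lnrlp] -> 5 lines: yjvul vbwuu beg lnrlp syic
Hunk 4: at line 1 remove [beg] add [eyfxn,rpnp] -> 6 lines: yjvul vbwuu eyfxn rpnp lnrlp syic
Hunk 5: at line 4 remove [lnrlp] add [emp,ygy] -> 7 lines: yjvul vbwuu eyfxn rpnp emp ygy syic
Hunk 6: at line 4 remove [emp] add [mjnte,apvjv,tzmpd] -> 9 lines: yjvul vbwuu eyfxn rpnp mjnte apvjv tzmpd ygy syic
Hunk 7: at line 3 remove [mjnte] add [tkd] -> 9 lines: yjvul vbwuu eyfxn rpnp tkd apvjv tzmpd ygy syic
Final line 9: syic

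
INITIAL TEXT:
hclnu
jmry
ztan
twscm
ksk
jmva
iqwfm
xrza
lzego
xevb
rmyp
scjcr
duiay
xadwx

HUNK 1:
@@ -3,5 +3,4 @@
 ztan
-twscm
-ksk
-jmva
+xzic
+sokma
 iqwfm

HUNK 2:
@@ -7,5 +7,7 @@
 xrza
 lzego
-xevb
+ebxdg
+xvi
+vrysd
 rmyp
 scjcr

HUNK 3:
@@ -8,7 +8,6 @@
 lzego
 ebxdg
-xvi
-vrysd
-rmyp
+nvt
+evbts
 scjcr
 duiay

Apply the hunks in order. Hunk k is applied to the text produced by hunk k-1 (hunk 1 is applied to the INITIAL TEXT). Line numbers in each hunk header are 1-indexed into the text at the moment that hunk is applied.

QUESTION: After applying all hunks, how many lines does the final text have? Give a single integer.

Answer: 14

Derivation:
Hunk 1: at line 3 remove [twscm,ksk,jmva] add [xzic,sokma] -> 13 lines: hclnu jmry ztan xzic sokma iqwfm xrza lzego xevb rmyp scjcr duiay xadwx
Hunk 2: at line 7 remove [xevb] add [ebxdg,xvi,vrysd] -> 15 lines: hclnu jmry ztan xzic sokma iqwfm xrza lzego ebxdg xvi vrysd rmyp scjcr duiay xadwx
Hunk 3: at line 8 remove [xvi,vrysd,rmyp] add [nvt,evbts] -> 14 lines: hclnu jmry ztan xzic sokma iqwfm xrza lzego ebxdg nvt evbts scjcr duiay xadwx
Final line count: 14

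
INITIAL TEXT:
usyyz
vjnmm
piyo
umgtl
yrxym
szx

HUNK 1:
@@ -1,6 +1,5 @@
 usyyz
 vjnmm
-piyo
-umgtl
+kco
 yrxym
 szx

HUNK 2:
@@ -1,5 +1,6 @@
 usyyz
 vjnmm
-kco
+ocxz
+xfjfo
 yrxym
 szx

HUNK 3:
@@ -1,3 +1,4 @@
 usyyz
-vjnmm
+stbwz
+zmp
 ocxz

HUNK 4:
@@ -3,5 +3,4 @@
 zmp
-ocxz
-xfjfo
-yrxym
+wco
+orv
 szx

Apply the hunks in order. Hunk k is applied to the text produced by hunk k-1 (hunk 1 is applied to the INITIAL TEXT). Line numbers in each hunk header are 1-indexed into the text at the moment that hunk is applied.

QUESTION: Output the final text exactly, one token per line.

Answer: usyyz
stbwz
zmp
wco
orv
szx

Derivation:
Hunk 1: at line 1 remove [piyo,umgtl] add [kco] -> 5 lines: usyyz vjnmm kco yrxym szx
Hunk 2: at line 1 remove [kco] add [ocxz,xfjfo] -> 6 lines: usyyz vjnmm ocxz xfjfo yrxym szx
Hunk 3: at line 1 remove [vjnmm] add [stbwz,zmp] -> 7 lines: usyyz stbwz zmp ocxz xfjfo yrxym szx
Hunk 4: at line 3 remove [ocxz,xfjfo,yrxym] add [wco,orv] -> 6 lines: usyyz stbwz zmp wco orv szx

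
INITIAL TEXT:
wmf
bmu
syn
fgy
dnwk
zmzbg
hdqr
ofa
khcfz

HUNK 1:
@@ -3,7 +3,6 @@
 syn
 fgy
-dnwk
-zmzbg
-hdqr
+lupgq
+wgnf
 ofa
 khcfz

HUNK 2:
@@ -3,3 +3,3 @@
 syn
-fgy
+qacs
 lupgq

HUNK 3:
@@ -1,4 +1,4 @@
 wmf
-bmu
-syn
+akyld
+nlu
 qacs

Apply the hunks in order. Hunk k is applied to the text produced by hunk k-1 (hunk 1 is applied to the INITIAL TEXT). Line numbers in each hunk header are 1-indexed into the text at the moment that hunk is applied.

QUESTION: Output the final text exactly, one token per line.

Hunk 1: at line 3 remove [dnwk,zmzbg,hdqr] add [lupgq,wgnf] -> 8 lines: wmf bmu syn fgy lupgq wgnf ofa khcfz
Hunk 2: at line 3 remove [fgy] add [qacs] -> 8 lines: wmf bmu syn qacs lupgq wgnf ofa khcfz
Hunk 3: at line 1 remove [bmu,syn] add [akyld,nlu] -> 8 lines: wmf akyld nlu qacs lupgq wgnf ofa khcfz

Answer: wmf
akyld
nlu
qacs
lupgq
wgnf
ofa
khcfz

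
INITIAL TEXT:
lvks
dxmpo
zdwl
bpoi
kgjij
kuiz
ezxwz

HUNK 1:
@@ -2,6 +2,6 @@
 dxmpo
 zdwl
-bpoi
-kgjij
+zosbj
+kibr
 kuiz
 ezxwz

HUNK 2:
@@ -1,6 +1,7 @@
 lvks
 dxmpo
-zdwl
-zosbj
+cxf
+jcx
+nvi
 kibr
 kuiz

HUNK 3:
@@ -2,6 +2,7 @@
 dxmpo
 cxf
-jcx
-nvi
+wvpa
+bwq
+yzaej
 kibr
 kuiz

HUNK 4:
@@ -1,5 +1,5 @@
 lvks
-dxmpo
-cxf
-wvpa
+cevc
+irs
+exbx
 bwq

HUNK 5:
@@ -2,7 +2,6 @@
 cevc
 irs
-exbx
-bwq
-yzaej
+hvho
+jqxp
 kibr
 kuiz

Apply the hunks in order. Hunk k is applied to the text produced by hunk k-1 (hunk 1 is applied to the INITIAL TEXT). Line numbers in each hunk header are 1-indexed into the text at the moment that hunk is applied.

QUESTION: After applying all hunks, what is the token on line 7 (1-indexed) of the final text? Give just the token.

Answer: kuiz

Derivation:
Hunk 1: at line 2 remove [bpoi,kgjij] add [zosbj,kibr] -> 7 lines: lvks dxmpo zdwl zosbj kibr kuiz ezxwz
Hunk 2: at line 1 remove [zdwl,zosbj] add [cxf,jcx,nvi] -> 8 lines: lvks dxmpo cxf jcx nvi kibr kuiz ezxwz
Hunk 3: at line 2 remove [jcx,nvi] add [wvpa,bwq,yzaej] -> 9 lines: lvks dxmpo cxf wvpa bwq yzaej kibr kuiz ezxwz
Hunk 4: at line 1 remove [dxmpo,cxf,wvpa] add [cevc,irs,exbx] -> 9 lines: lvks cevc irs exbx bwq yzaej kibr kuiz ezxwz
Hunk 5: at line 2 remove [exbx,bwq,yzaej] add [hvho,jqxp] -> 8 lines: lvks cevc irs hvho jqxp kibr kuiz ezxwz
Final line 7: kuiz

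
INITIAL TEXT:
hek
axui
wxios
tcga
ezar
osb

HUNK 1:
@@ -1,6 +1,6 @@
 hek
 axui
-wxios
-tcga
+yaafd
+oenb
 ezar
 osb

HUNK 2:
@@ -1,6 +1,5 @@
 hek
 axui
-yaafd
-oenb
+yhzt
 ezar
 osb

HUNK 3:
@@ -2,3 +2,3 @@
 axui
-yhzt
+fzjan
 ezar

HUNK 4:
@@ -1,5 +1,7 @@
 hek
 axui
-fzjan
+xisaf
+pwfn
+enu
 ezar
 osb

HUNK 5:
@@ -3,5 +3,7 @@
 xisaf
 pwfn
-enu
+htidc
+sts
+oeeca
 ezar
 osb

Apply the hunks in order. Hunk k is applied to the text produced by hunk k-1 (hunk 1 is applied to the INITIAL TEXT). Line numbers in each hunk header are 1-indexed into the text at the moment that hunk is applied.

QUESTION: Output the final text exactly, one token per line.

Hunk 1: at line 1 remove [wxios,tcga] add [yaafd,oenb] -> 6 lines: hek axui yaafd oenb ezar osb
Hunk 2: at line 1 remove [yaafd,oenb] add [yhzt] -> 5 lines: hek axui yhzt ezar osb
Hunk 3: at line 2 remove [yhzt] add [fzjan] -> 5 lines: hek axui fzjan ezar osb
Hunk 4: at line 1 remove [fzjan] add [xisaf,pwfn,enu] -> 7 lines: hek axui xisaf pwfn enu ezar osb
Hunk 5: at line 3 remove [enu] add [htidc,sts,oeeca] -> 9 lines: hek axui xisaf pwfn htidc sts oeeca ezar osb

Answer: hek
axui
xisaf
pwfn
htidc
sts
oeeca
ezar
osb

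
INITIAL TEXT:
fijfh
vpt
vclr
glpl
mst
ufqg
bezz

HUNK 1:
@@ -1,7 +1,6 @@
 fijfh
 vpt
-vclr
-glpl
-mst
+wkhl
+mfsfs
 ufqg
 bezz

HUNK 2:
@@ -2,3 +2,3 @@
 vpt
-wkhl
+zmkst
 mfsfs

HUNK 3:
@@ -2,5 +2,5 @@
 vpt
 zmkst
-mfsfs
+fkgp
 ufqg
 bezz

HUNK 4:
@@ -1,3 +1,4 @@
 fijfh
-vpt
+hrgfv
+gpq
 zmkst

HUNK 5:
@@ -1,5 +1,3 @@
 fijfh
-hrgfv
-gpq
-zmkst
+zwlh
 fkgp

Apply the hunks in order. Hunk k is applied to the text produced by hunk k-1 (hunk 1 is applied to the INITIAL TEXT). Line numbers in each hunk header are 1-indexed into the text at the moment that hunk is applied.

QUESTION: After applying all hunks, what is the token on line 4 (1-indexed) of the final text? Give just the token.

Hunk 1: at line 1 remove [vclr,glpl,mst] add [wkhl,mfsfs] -> 6 lines: fijfh vpt wkhl mfsfs ufqg bezz
Hunk 2: at line 2 remove [wkhl] add [zmkst] -> 6 lines: fijfh vpt zmkst mfsfs ufqg bezz
Hunk 3: at line 2 remove [mfsfs] add [fkgp] -> 6 lines: fijfh vpt zmkst fkgp ufqg bezz
Hunk 4: at line 1 remove [vpt] add [hrgfv,gpq] -> 7 lines: fijfh hrgfv gpq zmkst fkgp ufqg bezz
Hunk 5: at line 1 remove [hrgfv,gpq,zmkst] add [zwlh] -> 5 lines: fijfh zwlh fkgp ufqg bezz
Final line 4: ufqg

Answer: ufqg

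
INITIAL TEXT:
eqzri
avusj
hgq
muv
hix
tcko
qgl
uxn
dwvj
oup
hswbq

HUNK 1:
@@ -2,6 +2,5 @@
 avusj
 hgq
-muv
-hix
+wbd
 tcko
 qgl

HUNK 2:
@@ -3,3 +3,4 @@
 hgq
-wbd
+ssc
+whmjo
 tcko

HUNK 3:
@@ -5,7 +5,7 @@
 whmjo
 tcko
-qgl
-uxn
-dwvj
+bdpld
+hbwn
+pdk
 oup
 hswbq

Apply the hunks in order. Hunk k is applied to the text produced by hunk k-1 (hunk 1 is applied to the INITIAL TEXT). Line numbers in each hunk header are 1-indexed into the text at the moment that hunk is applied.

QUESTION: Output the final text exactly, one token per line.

Hunk 1: at line 2 remove [muv,hix] add [wbd] -> 10 lines: eqzri avusj hgq wbd tcko qgl uxn dwvj oup hswbq
Hunk 2: at line 3 remove [wbd] add [ssc,whmjo] -> 11 lines: eqzri avusj hgq ssc whmjo tcko qgl uxn dwvj oup hswbq
Hunk 3: at line 5 remove [qgl,uxn,dwvj] add [bdpld,hbwn,pdk] -> 11 lines: eqzri avusj hgq ssc whmjo tcko bdpld hbwn pdk oup hswbq

Answer: eqzri
avusj
hgq
ssc
whmjo
tcko
bdpld
hbwn
pdk
oup
hswbq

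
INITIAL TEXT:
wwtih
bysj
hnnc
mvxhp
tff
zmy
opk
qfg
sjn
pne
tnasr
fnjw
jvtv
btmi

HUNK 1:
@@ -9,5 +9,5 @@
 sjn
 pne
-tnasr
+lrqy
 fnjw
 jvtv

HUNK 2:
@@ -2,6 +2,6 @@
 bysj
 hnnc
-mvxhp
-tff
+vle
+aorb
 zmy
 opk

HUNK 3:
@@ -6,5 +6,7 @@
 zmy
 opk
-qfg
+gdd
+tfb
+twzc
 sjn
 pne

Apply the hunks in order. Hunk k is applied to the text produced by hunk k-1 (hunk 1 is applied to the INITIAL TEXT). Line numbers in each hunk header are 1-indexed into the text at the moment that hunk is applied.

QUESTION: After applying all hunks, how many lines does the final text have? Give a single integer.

Answer: 16

Derivation:
Hunk 1: at line 9 remove [tnasr] add [lrqy] -> 14 lines: wwtih bysj hnnc mvxhp tff zmy opk qfg sjn pne lrqy fnjw jvtv btmi
Hunk 2: at line 2 remove [mvxhp,tff] add [vle,aorb] -> 14 lines: wwtih bysj hnnc vle aorb zmy opk qfg sjn pne lrqy fnjw jvtv btmi
Hunk 3: at line 6 remove [qfg] add [gdd,tfb,twzc] -> 16 lines: wwtih bysj hnnc vle aorb zmy opk gdd tfb twzc sjn pne lrqy fnjw jvtv btmi
Final line count: 16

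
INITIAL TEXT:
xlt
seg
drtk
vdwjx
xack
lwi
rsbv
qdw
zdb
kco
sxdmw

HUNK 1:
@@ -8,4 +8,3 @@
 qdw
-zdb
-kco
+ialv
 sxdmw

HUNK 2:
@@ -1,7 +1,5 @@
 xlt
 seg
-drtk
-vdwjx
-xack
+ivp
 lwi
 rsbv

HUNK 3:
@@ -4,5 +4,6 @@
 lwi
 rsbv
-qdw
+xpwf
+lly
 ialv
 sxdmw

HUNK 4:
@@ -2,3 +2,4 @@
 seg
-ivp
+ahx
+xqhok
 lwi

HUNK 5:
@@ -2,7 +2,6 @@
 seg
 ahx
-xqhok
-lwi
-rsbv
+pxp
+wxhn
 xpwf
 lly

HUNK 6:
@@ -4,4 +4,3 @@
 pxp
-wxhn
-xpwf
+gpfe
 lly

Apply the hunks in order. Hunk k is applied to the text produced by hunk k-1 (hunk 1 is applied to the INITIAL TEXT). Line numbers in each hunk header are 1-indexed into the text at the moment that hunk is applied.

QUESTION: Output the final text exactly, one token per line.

Answer: xlt
seg
ahx
pxp
gpfe
lly
ialv
sxdmw

Derivation:
Hunk 1: at line 8 remove [zdb,kco] add [ialv] -> 10 lines: xlt seg drtk vdwjx xack lwi rsbv qdw ialv sxdmw
Hunk 2: at line 1 remove [drtk,vdwjx,xack] add [ivp] -> 8 lines: xlt seg ivp lwi rsbv qdw ialv sxdmw
Hunk 3: at line 4 remove [qdw] add [xpwf,lly] -> 9 lines: xlt seg ivp lwi rsbv xpwf lly ialv sxdmw
Hunk 4: at line 2 remove [ivp] add [ahx,xqhok] -> 10 lines: xlt seg ahx xqhok lwi rsbv xpwf lly ialv sxdmw
Hunk 5: at line 2 remove [xqhok,lwi,rsbv] add [pxp,wxhn] -> 9 lines: xlt seg ahx pxp wxhn xpwf lly ialv sxdmw
Hunk 6: at line 4 remove [wxhn,xpwf] add [gpfe] -> 8 lines: xlt seg ahx pxp gpfe lly ialv sxdmw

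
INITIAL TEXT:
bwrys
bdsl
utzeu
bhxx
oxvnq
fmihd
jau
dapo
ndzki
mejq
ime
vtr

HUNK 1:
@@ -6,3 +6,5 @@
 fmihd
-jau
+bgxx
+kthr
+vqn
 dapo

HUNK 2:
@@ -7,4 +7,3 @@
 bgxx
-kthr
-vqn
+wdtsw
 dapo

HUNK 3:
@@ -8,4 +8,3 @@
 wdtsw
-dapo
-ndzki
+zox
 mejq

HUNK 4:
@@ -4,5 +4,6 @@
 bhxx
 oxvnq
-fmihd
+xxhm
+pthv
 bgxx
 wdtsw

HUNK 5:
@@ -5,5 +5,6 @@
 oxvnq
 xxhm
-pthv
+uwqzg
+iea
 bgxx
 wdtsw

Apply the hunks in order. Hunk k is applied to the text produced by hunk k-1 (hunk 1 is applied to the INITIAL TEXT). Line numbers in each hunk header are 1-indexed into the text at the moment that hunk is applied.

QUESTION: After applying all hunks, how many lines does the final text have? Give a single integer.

Answer: 14

Derivation:
Hunk 1: at line 6 remove [jau] add [bgxx,kthr,vqn] -> 14 lines: bwrys bdsl utzeu bhxx oxvnq fmihd bgxx kthr vqn dapo ndzki mejq ime vtr
Hunk 2: at line 7 remove [kthr,vqn] add [wdtsw] -> 13 lines: bwrys bdsl utzeu bhxx oxvnq fmihd bgxx wdtsw dapo ndzki mejq ime vtr
Hunk 3: at line 8 remove [dapo,ndzki] add [zox] -> 12 lines: bwrys bdsl utzeu bhxx oxvnq fmihd bgxx wdtsw zox mejq ime vtr
Hunk 4: at line 4 remove [fmihd] add [xxhm,pthv] -> 13 lines: bwrys bdsl utzeu bhxx oxvnq xxhm pthv bgxx wdtsw zox mejq ime vtr
Hunk 5: at line 5 remove [pthv] add [uwqzg,iea] -> 14 lines: bwrys bdsl utzeu bhxx oxvnq xxhm uwqzg iea bgxx wdtsw zox mejq ime vtr
Final line count: 14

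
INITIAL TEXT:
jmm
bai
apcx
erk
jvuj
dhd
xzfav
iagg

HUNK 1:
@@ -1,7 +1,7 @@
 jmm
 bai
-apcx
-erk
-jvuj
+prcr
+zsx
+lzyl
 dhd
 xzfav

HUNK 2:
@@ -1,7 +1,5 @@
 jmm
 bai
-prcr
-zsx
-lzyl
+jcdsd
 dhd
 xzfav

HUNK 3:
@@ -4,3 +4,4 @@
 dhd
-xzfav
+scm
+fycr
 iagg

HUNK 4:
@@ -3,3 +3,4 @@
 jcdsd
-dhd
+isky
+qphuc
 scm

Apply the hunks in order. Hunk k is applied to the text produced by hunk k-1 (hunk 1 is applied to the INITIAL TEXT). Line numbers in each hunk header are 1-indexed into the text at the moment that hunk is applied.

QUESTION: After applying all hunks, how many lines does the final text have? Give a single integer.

Answer: 8

Derivation:
Hunk 1: at line 1 remove [apcx,erk,jvuj] add [prcr,zsx,lzyl] -> 8 lines: jmm bai prcr zsx lzyl dhd xzfav iagg
Hunk 2: at line 1 remove [prcr,zsx,lzyl] add [jcdsd] -> 6 lines: jmm bai jcdsd dhd xzfav iagg
Hunk 3: at line 4 remove [xzfav] add [scm,fycr] -> 7 lines: jmm bai jcdsd dhd scm fycr iagg
Hunk 4: at line 3 remove [dhd] add [isky,qphuc] -> 8 lines: jmm bai jcdsd isky qphuc scm fycr iagg
Final line count: 8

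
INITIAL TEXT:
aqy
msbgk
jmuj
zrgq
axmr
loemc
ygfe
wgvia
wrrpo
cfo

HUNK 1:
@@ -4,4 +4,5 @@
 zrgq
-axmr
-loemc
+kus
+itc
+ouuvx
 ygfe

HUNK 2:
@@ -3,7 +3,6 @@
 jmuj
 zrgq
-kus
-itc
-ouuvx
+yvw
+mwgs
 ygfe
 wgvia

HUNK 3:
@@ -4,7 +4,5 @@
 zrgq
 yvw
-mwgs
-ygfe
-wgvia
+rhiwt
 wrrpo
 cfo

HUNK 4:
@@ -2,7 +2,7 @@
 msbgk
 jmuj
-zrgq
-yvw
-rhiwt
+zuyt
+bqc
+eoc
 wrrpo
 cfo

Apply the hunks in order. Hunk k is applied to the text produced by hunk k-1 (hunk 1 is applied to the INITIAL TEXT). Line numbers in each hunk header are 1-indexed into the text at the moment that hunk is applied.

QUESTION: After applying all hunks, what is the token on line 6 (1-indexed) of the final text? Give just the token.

Hunk 1: at line 4 remove [axmr,loemc] add [kus,itc,ouuvx] -> 11 lines: aqy msbgk jmuj zrgq kus itc ouuvx ygfe wgvia wrrpo cfo
Hunk 2: at line 3 remove [kus,itc,ouuvx] add [yvw,mwgs] -> 10 lines: aqy msbgk jmuj zrgq yvw mwgs ygfe wgvia wrrpo cfo
Hunk 3: at line 4 remove [mwgs,ygfe,wgvia] add [rhiwt] -> 8 lines: aqy msbgk jmuj zrgq yvw rhiwt wrrpo cfo
Hunk 4: at line 2 remove [zrgq,yvw,rhiwt] add [zuyt,bqc,eoc] -> 8 lines: aqy msbgk jmuj zuyt bqc eoc wrrpo cfo
Final line 6: eoc

Answer: eoc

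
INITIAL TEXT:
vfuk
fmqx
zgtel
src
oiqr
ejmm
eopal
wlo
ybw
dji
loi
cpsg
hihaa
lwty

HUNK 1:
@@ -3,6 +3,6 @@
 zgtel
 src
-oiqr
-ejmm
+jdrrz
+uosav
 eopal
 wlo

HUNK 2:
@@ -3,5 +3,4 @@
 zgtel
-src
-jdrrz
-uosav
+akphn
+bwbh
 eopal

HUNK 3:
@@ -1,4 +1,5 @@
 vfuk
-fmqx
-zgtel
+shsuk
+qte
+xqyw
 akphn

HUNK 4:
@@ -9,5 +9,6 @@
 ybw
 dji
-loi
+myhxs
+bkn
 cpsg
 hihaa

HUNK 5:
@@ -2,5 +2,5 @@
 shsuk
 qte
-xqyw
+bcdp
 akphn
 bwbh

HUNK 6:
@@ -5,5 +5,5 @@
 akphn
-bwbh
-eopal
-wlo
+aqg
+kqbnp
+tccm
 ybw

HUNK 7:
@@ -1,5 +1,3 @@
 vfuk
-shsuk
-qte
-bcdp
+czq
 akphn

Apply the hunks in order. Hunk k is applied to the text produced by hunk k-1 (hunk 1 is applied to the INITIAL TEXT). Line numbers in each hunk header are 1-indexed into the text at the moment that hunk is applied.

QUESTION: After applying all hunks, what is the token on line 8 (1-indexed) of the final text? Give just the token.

Hunk 1: at line 3 remove [oiqr,ejmm] add [jdrrz,uosav] -> 14 lines: vfuk fmqx zgtel src jdrrz uosav eopal wlo ybw dji loi cpsg hihaa lwty
Hunk 2: at line 3 remove [src,jdrrz,uosav] add [akphn,bwbh] -> 13 lines: vfuk fmqx zgtel akphn bwbh eopal wlo ybw dji loi cpsg hihaa lwty
Hunk 3: at line 1 remove [fmqx,zgtel] add [shsuk,qte,xqyw] -> 14 lines: vfuk shsuk qte xqyw akphn bwbh eopal wlo ybw dji loi cpsg hihaa lwty
Hunk 4: at line 9 remove [loi] add [myhxs,bkn] -> 15 lines: vfuk shsuk qte xqyw akphn bwbh eopal wlo ybw dji myhxs bkn cpsg hihaa lwty
Hunk 5: at line 2 remove [xqyw] add [bcdp] -> 15 lines: vfuk shsuk qte bcdp akphn bwbh eopal wlo ybw dji myhxs bkn cpsg hihaa lwty
Hunk 6: at line 5 remove [bwbh,eopal,wlo] add [aqg,kqbnp,tccm] -> 15 lines: vfuk shsuk qte bcdp akphn aqg kqbnp tccm ybw dji myhxs bkn cpsg hihaa lwty
Hunk 7: at line 1 remove [shsuk,qte,bcdp] add [czq] -> 13 lines: vfuk czq akphn aqg kqbnp tccm ybw dji myhxs bkn cpsg hihaa lwty
Final line 8: dji

Answer: dji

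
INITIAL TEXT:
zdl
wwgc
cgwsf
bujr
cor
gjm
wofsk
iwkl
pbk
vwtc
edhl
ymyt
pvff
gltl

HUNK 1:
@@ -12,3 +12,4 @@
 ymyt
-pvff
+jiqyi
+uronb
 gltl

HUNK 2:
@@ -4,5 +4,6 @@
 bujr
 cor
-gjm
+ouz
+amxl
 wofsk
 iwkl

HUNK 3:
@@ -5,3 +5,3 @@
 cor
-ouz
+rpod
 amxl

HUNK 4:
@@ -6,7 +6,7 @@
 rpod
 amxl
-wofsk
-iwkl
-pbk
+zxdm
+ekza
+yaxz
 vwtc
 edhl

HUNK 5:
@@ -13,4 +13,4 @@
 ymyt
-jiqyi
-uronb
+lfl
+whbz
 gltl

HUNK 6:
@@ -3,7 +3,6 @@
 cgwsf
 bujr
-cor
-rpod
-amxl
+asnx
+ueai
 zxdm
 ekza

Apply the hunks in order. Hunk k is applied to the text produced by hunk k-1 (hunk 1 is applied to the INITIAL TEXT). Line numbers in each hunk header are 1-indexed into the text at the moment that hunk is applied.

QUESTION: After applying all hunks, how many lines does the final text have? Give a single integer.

Answer: 15

Derivation:
Hunk 1: at line 12 remove [pvff] add [jiqyi,uronb] -> 15 lines: zdl wwgc cgwsf bujr cor gjm wofsk iwkl pbk vwtc edhl ymyt jiqyi uronb gltl
Hunk 2: at line 4 remove [gjm] add [ouz,amxl] -> 16 lines: zdl wwgc cgwsf bujr cor ouz amxl wofsk iwkl pbk vwtc edhl ymyt jiqyi uronb gltl
Hunk 3: at line 5 remove [ouz] add [rpod] -> 16 lines: zdl wwgc cgwsf bujr cor rpod amxl wofsk iwkl pbk vwtc edhl ymyt jiqyi uronb gltl
Hunk 4: at line 6 remove [wofsk,iwkl,pbk] add [zxdm,ekza,yaxz] -> 16 lines: zdl wwgc cgwsf bujr cor rpod amxl zxdm ekza yaxz vwtc edhl ymyt jiqyi uronb gltl
Hunk 5: at line 13 remove [jiqyi,uronb] add [lfl,whbz] -> 16 lines: zdl wwgc cgwsf bujr cor rpod amxl zxdm ekza yaxz vwtc edhl ymyt lfl whbz gltl
Hunk 6: at line 3 remove [cor,rpod,amxl] add [asnx,ueai] -> 15 lines: zdl wwgc cgwsf bujr asnx ueai zxdm ekza yaxz vwtc edhl ymyt lfl whbz gltl
Final line count: 15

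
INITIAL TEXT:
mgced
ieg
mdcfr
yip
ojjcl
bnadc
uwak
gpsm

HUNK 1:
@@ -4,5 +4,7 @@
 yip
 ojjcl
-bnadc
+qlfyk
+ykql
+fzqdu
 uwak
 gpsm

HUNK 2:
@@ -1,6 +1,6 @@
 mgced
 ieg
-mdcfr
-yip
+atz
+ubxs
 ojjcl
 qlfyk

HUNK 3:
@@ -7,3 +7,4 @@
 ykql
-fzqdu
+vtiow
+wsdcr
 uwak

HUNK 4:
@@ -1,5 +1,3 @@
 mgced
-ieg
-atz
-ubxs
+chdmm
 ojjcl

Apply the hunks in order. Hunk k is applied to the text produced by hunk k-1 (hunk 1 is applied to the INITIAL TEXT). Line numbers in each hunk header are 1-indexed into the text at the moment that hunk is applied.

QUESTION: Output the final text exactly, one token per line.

Answer: mgced
chdmm
ojjcl
qlfyk
ykql
vtiow
wsdcr
uwak
gpsm

Derivation:
Hunk 1: at line 4 remove [bnadc] add [qlfyk,ykql,fzqdu] -> 10 lines: mgced ieg mdcfr yip ojjcl qlfyk ykql fzqdu uwak gpsm
Hunk 2: at line 1 remove [mdcfr,yip] add [atz,ubxs] -> 10 lines: mgced ieg atz ubxs ojjcl qlfyk ykql fzqdu uwak gpsm
Hunk 3: at line 7 remove [fzqdu] add [vtiow,wsdcr] -> 11 lines: mgced ieg atz ubxs ojjcl qlfyk ykql vtiow wsdcr uwak gpsm
Hunk 4: at line 1 remove [ieg,atz,ubxs] add [chdmm] -> 9 lines: mgced chdmm ojjcl qlfyk ykql vtiow wsdcr uwak gpsm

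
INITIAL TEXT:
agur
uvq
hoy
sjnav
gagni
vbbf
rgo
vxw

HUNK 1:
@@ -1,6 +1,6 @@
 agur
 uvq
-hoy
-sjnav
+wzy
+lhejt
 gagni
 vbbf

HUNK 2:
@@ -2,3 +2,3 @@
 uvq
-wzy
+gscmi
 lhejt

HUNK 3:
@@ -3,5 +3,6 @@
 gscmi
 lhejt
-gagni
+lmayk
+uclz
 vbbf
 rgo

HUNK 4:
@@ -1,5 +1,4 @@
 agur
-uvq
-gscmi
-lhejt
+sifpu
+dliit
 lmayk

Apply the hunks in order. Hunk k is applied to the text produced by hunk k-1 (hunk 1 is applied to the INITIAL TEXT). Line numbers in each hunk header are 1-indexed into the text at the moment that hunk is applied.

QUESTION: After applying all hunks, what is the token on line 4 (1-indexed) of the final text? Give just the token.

Hunk 1: at line 1 remove [hoy,sjnav] add [wzy,lhejt] -> 8 lines: agur uvq wzy lhejt gagni vbbf rgo vxw
Hunk 2: at line 2 remove [wzy] add [gscmi] -> 8 lines: agur uvq gscmi lhejt gagni vbbf rgo vxw
Hunk 3: at line 3 remove [gagni] add [lmayk,uclz] -> 9 lines: agur uvq gscmi lhejt lmayk uclz vbbf rgo vxw
Hunk 4: at line 1 remove [uvq,gscmi,lhejt] add [sifpu,dliit] -> 8 lines: agur sifpu dliit lmayk uclz vbbf rgo vxw
Final line 4: lmayk

Answer: lmayk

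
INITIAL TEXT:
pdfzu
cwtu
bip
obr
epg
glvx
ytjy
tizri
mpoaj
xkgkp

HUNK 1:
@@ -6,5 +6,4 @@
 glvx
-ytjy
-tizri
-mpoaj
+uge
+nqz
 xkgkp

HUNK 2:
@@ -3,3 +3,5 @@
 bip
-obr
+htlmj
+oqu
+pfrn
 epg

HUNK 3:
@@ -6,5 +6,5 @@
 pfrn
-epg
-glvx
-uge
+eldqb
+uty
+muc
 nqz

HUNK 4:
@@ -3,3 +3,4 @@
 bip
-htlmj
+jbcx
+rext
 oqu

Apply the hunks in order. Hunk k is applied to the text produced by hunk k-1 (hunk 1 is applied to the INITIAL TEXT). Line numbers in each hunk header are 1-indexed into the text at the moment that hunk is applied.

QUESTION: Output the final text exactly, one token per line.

Answer: pdfzu
cwtu
bip
jbcx
rext
oqu
pfrn
eldqb
uty
muc
nqz
xkgkp

Derivation:
Hunk 1: at line 6 remove [ytjy,tizri,mpoaj] add [uge,nqz] -> 9 lines: pdfzu cwtu bip obr epg glvx uge nqz xkgkp
Hunk 2: at line 3 remove [obr] add [htlmj,oqu,pfrn] -> 11 lines: pdfzu cwtu bip htlmj oqu pfrn epg glvx uge nqz xkgkp
Hunk 3: at line 6 remove [epg,glvx,uge] add [eldqb,uty,muc] -> 11 lines: pdfzu cwtu bip htlmj oqu pfrn eldqb uty muc nqz xkgkp
Hunk 4: at line 3 remove [htlmj] add [jbcx,rext] -> 12 lines: pdfzu cwtu bip jbcx rext oqu pfrn eldqb uty muc nqz xkgkp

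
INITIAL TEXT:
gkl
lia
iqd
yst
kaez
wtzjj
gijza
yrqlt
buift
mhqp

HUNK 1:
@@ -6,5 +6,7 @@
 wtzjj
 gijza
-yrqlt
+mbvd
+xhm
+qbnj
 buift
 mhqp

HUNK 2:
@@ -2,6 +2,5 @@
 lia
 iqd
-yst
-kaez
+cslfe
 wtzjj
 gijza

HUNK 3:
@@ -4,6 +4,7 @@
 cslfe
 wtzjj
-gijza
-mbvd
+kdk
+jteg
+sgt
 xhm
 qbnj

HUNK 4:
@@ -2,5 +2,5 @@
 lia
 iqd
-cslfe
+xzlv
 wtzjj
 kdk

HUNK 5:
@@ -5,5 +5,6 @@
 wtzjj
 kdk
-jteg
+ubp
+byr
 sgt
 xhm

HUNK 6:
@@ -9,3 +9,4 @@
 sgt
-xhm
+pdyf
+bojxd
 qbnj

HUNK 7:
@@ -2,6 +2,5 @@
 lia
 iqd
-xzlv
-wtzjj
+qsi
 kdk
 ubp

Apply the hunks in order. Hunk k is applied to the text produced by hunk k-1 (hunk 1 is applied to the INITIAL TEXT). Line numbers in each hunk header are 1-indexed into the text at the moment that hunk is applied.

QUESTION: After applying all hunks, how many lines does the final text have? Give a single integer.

Hunk 1: at line 6 remove [yrqlt] add [mbvd,xhm,qbnj] -> 12 lines: gkl lia iqd yst kaez wtzjj gijza mbvd xhm qbnj buift mhqp
Hunk 2: at line 2 remove [yst,kaez] add [cslfe] -> 11 lines: gkl lia iqd cslfe wtzjj gijza mbvd xhm qbnj buift mhqp
Hunk 3: at line 4 remove [gijza,mbvd] add [kdk,jteg,sgt] -> 12 lines: gkl lia iqd cslfe wtzjj kdk jteg sgt xhm qbnj buift mhqp
Hunk 4: at line 2 remove [cslfe] add [xzlv] -> 12 lines: gkl lia iqd xzlv wtzjj kdk jteg sgt xhm qbnj buift mhqp
Hunk 5: at line 5 remove [jteg] add [ubp,byr] -> 13 lines: gkl lia iqd xzlv wtzjj kdk ubp byr sgt xhm qbnj buift mhqp
Hunk 6: at line 9 remove [xhm] add [pdyf,bojxd] -> 14 lines: gkl lia iqd xzlv wtzjj kdk ubp byr sgt pdyf bojxd qbnj buift mhqp
Hunk 7: at line 2 remove [xzlv,wtzjj] add [qsi] -> 13 lines: gkl lia iqd qsi kdk ubp byr sgt pdyf bojxd qbnj buift mhqp
Final line count: 13

Answer: 13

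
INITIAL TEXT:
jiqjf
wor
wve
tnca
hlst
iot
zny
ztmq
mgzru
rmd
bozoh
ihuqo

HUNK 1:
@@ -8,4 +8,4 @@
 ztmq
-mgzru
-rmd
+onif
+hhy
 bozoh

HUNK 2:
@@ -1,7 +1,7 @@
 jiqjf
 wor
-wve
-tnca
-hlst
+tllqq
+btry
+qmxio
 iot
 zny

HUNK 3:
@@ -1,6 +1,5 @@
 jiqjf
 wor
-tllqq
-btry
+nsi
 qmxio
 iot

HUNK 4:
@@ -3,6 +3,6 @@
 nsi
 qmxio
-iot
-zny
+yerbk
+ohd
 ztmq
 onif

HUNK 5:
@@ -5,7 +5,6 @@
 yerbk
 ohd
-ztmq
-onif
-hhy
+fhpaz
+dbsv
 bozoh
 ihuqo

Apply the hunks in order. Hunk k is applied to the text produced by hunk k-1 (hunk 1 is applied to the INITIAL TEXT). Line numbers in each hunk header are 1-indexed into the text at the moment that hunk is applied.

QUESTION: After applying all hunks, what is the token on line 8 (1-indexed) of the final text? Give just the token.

Hunk 1: at line 8 remove [mgzru,rmd] add [onif,hhy] -> 12 lines: jiqjf wor wve tnca hlst iot zny ztmq onif hhy bozoh ihuqo
Hunk 2: at line 1 remove [wve,tnca,hlst] add [tllqq,btry,qmxio] -> 12 lines: jiqjf wor tllqq btry qmxio iot zny ztmq onif hhy bozoh ihuqo
Hunk 3: at line 1 remove [tllqq,btry] add [nsi] -> 11 lines: jiqjf wor nsi qmxio iot zny ztmq onif hhy bozoh ihuqo
Hunk 4: at line 3 remove [iot,zny] add [yerbk,ohd] -> 11 lines: jiqjf wor nsi qmxio yerbk ohd ztmq onif hhy bozoh ihuqo
Hunk 5: at line 5 remove [ztmq,onif,hhy] add [fhpaz,dbsv] -> 10 lines: jiqjf wor nsi qmxio yerbk ohd fhpaz dbsv bozoh ihuqo
Final line 8: dbsv

Answer: dbsv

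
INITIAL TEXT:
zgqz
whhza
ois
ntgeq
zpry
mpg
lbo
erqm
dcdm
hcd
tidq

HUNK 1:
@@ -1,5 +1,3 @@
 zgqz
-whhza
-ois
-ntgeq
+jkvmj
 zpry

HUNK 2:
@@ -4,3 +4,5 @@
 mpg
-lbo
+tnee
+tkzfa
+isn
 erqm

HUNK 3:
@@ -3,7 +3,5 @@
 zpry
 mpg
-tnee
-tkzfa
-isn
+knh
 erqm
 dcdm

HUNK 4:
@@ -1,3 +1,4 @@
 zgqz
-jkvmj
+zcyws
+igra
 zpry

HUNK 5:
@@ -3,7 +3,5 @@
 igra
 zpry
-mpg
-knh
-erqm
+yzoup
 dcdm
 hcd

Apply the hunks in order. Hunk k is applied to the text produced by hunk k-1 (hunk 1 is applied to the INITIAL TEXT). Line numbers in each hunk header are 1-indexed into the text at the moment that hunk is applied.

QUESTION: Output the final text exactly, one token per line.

Hunk 1: at line 1 remove [whhza,ois,ntgeq] add [jkvmj] -> 9 lines: zgqz jkvmj zpry mpg lbo erqm dcdm hcd tidq
Hunk 2: at line 4 remove [lbo] add [tnee,tkzfa,isn] -> 11 lines: zgqz jkvmj zpry mpg tnee tkzfa isn erqm dcdm hcd tidq
Hunk 3: at line 3 remove [tnee,tkzfa,isn] add [knh] -> 9 lines: zgqz jkvmj zpry mpg knh erqm dcdm hcd tidq
Hunk 4: at line 1 remove [jkvmj] add [zcyws,igra] -> 10 lines: zgqz zcyws igra zpry mpg knh erqm dcdm hcd tidq
Hunk 5: at line 3 remove [mpg,knh,erqm] add [yzoup] -> 8 lines: zgqz zcyws igra zpry yzoup dcdm hcd tidq

Answer: zgqz
zcyws
igra
zpry
yzoup
dcdm
hcd
tidq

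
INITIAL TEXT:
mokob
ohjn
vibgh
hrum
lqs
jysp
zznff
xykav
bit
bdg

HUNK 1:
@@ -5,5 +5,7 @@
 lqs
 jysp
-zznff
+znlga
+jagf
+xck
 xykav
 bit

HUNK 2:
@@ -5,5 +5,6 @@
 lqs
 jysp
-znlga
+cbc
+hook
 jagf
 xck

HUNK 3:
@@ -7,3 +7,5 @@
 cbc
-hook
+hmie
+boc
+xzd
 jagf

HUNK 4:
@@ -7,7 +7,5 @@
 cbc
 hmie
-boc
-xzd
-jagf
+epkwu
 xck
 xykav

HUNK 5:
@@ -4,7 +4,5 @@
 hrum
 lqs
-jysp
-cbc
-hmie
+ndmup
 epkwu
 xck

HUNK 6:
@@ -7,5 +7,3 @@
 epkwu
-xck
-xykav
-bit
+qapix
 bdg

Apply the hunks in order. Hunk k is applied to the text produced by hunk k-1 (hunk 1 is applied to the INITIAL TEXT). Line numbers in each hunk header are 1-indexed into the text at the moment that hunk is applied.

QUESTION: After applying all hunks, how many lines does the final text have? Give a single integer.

Hunk 1: at line 5 remove [zznff] add [znlga,jagf,xck] -> 12 lines: mokob ohjn vibgh hrum lqs jysp znlga jagf xck xykav bit bdg
Hunk 2: at line 5 remove [znlga] add [cbc,hook] -> 13 lines: mokob ohjn vibgh hrum lqs jysp cbc hook jagf xck xykav bit bdg
Hunk 3: at line 7 remove [hook] add [hmie,boc,xzd] -> 15 lines: mokob ohjn vibgh hrum lqs jysp cbc hmie boc xzd jagf xck xykav bit bdg
Hunk 4: at line 7 remove [boc,xzd,jagf] add [epkwu] -> 13 lines: mokob ohjn vibgh hrum lqs jysp cbc hmie epkwu xck xykav bit bdg
Hunk 5: at line 4 remove [jysp,cbc,hmie] add [ndmup] -> 11 lines: mokob ohjn vibgh hrum lqs ndmup epkwu xck xykav bit bdg
Hunk 6: at line 7 remove [xck,xykav,bit] add [qapix] -> 9 lines: mokob ohjn vibgh hrum lqs ndmup epkwu qapix bdg
Final line count: 9

Answer: 9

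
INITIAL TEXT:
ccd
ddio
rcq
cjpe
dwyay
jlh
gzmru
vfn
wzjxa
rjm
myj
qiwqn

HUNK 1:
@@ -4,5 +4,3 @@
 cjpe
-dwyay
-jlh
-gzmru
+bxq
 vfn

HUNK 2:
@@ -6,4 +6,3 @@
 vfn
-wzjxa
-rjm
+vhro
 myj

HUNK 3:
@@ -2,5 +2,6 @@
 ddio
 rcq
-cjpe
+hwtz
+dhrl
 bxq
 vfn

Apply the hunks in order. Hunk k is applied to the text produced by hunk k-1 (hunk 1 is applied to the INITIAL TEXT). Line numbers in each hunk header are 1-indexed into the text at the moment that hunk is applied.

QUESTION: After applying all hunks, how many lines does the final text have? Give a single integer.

Hunk 1: at line 4 remove [dwyay,jlh,gzmru] add [bxq] -> 10 lines: ccd ddio rcq cjpe bxq vfn wzjxa rjm myj qiwqn
Hunk 2: at line 6 remove [wzjxa,rjm] add [vhro] -> 9 lines: ccd ddio rcq cjpe bxq vfn vhro myj qiwqn
Hunk 3: at line 2 remove [cjpe] add [hwtz,dhrl] -> 10 lines: ccd ddio rcq hwtz dhrl bxq vfn vhro myj qiwqn
Final line count: 10

Answer: 10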